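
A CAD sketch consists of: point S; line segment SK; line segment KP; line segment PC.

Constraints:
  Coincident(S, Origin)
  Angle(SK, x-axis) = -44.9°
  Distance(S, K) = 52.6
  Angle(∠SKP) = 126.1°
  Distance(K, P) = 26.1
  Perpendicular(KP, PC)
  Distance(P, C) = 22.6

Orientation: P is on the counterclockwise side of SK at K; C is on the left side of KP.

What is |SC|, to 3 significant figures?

60.5

S is at the origin; SK runs at -44.9° with length 52.6, so K = 52.6·(cos -44.9°, sin -44.9°) = (37.3, -37.1). ∠SKP = 126.1°, so KP runs at -44.9° + (180° − 126.1°) = 9.00° from the x-axis; with |KP| = 26.1, P = K + 26.1·(cos 9.00°, sin 9.00°) = (63.0, -33.0). KP ⟂ PC; with |PC| = 22.6 on the left of KP, C = P + 22.6·(-0.156, 0.988) = (59.5, -10.7). Then |SC| = |C − S| = 60.5.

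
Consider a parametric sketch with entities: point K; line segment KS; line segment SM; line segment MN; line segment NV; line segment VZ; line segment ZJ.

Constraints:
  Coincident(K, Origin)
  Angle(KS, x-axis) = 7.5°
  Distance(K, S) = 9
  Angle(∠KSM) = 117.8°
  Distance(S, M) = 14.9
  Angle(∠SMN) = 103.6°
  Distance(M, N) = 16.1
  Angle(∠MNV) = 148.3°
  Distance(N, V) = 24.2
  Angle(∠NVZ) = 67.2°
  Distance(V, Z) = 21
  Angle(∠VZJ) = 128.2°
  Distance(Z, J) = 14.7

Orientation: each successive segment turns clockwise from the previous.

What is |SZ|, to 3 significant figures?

25.3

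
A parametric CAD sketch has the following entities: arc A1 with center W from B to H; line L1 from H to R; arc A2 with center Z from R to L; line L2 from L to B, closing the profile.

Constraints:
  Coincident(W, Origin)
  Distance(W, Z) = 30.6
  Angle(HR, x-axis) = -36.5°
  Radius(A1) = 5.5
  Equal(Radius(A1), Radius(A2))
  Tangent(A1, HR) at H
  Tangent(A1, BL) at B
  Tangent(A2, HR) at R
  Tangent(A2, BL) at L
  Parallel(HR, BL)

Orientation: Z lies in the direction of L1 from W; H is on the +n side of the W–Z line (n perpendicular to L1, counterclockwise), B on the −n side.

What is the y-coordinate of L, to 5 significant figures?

-22.623

The slot axis is L1's direction at -36.5°, so u = (cos -36.5°, sin -36.5°) = (0.80386, -0.59482) and n = (−sin -36.5°, cos -36.5°) = (0.59482, 0.80386). W is at the origin and Z lies 30.6 along u from W, so Z = 30.6·u = (24.598, -18.202). Tangency of A1 to both parallel lines with radius 5.5 puts H and B at W ± 5.5·n: H = (3.2715, 4.4212), B = (-3.2715, -4.4212). Equal radii place R and L the same way about Z: R = Z + 5.5·n = (27.870, -13.780), L = Z − 5.5·n = (21.326, -22.623). So L.y = -22.623.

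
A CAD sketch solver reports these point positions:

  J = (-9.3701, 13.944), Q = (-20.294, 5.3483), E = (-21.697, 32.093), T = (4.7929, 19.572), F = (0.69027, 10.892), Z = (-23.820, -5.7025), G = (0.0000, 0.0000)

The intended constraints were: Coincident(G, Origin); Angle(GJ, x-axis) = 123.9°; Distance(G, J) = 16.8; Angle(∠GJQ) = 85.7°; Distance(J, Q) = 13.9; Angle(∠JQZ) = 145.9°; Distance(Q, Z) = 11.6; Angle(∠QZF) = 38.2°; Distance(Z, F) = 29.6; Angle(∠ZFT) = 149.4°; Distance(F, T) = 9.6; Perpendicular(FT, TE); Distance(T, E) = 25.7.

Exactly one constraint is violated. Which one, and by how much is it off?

Distance(T, E) = 25.7 — off by 3.60.

G = (0.00, 0.00) ✓; GJ at 123.9° ✓; |GJ| = 16.80 ✓; ∠GJQ = 85.70° ✓; |JQ| = 13.90 ✓; ∠JQZ = 145.9° ✓; |QZ| = 11.60 ✓; ∠QZF = 38.20° ✓; |ZF| = 29.60 ✓; ∠ZFT = 149.4° ✓; |FT| = 9.601 ✓; ∠(FT, TE) = 90.00° ✓; |TE| = 29.30 ✗.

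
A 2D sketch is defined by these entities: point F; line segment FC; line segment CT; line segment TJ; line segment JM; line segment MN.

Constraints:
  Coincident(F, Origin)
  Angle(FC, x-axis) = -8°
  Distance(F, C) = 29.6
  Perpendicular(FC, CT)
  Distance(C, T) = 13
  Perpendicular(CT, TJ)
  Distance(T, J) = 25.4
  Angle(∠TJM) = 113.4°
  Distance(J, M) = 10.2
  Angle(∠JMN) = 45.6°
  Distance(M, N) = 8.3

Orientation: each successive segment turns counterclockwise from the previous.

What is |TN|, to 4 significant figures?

22.62

∠TJM = 113.4° gives JM at -121.4° from the x-axis; with |JM| = 10.2, M = (0.6541, 3.583). ∠JMN = 45.6° gives MN at 13.00° from the x-axis; with |MN| = 8.3, N = (8.741, 5.450). Then |TN| = |N − T| = 22.62.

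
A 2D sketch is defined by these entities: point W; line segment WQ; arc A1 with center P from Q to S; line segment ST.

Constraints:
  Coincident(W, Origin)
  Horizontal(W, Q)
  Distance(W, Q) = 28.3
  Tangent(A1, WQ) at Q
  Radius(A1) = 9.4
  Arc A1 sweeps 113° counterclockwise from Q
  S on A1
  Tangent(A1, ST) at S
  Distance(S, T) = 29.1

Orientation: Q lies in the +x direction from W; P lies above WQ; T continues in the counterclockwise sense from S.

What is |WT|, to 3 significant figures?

47.4

On A1, Q sits at bearing -90° from P; a 113° counterclockwise sweep puts S at bearing 23°, so S = P + 9.4·(cos 23°, sin 23°) = (37.0, 13.1). Tangency of A1 to ST means the radius PS is perpendicular to ST, so ST runs along (−sin 23°, cos 23°); with |ST| = 29.1, T = (25.6, 39.9). Then |WT| = |T − W| = 47.4.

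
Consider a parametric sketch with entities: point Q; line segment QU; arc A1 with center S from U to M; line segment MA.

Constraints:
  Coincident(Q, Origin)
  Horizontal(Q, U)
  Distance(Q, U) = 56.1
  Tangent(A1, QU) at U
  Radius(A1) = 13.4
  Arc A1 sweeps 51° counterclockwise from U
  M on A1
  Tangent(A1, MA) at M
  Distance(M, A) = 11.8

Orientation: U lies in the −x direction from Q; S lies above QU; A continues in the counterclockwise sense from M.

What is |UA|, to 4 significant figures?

22.76

Q is at the origin; QU is horizontal with |QU| = 56.1 and U on the −x side, so U = (-56.10, 0.000). A1 meets QU tangentially, so SU is at right angles to QU, so S = U + (0, 13.4) = (-56.10, 13.40). On A1, U sits at bearing -90° from S; a 51° counterclockwise sweep puts M at bearing -39°, so M = S + 13.4·(cos -39°, sin -39°) = (-45.69, 4.967). The tangent condition forces SM to be normal to MA, so MA runs along (−sin -39°, cos -39°); with |MA| = 11.8, A = (-38.26, 14.14). Then |UA| = |A − U| = 22.76.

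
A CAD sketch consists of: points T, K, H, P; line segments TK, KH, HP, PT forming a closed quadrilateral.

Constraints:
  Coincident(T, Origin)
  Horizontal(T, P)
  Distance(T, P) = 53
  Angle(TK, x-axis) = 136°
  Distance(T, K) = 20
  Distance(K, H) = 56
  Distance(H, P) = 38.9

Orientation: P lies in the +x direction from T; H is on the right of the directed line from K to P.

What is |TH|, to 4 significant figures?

36.02

T is at the origin; TP is horizontal with |TP| = 53.0 and P in +x, so P = (53.0, 0). TK runs at 136.0° with |TK| = 20.0, so K = (-14.39, 13.89). H is determined by |KH| = 56.0 and |HP| = 38.9 together: it lies at the intersection of circle(K, 56.0) and circle(P, 38.9). With |KP| = 68.80, the foot of the radical line on KP is 46.19 from K and the perpendicular offset is √(56.0² − 46.19²) = 31.65. Taking the right-of-KP solution: H = (24.46, -26.44).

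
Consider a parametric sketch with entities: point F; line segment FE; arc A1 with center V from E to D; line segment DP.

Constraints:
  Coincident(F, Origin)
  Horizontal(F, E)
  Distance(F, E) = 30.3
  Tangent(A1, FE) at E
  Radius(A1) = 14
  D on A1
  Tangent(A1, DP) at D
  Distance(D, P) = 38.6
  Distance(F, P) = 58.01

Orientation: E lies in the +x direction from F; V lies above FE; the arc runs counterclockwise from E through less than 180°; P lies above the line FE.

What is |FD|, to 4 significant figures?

47.28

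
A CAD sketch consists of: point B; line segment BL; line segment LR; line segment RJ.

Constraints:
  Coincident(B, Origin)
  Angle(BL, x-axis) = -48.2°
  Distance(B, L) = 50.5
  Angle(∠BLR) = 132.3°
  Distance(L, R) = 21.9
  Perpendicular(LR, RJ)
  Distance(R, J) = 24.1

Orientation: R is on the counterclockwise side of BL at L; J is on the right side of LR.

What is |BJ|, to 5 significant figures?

83.064

∠BLR = 132.3°, so LR runs at -48.2° + (180° − 132.3°) = -0.50000° from the x-axis; with |LR| = 21.9, R = L + 21.9·(cos -0.50000°, sin -0.50000°) = (55.559, -37.838). LR ⟂ RJ; with |RJ| = 24.1 on the right of LR, J = R + 24.1·(-0.0087265, -0.99996) = (55.349, -61.937). Then |BJ| = |J − B| = 83.064.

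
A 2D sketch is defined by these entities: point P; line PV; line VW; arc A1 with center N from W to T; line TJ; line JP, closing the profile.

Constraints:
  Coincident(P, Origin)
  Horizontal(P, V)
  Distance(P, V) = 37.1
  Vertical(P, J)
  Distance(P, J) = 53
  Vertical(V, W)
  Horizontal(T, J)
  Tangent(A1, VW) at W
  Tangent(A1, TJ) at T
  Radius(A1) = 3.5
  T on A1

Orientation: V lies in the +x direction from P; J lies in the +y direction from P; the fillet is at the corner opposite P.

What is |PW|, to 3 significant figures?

61.9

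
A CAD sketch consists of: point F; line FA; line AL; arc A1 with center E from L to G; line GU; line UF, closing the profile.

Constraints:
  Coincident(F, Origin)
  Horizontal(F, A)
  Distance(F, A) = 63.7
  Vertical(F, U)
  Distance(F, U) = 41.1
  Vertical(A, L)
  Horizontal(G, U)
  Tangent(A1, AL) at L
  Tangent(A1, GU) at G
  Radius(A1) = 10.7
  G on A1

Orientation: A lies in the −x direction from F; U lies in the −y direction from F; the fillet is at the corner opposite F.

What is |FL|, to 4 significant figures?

70.58

F is at the origin; F and A share the same y with |FA| = 63.7 and A on the −x side, so A = (-63.70, 0.000). F and U share the same x with |FU| = 41.1 and U on the −y side, so U = (0.000, -41.10). The virtual corner opposite F is at (-63.70, -41.10). The tangent condition forces EL to be normal to AL and since A1 is tangent to GU there, EG ⟂ GU, with radius 10.7, so the center E sits 10.7 in from both sides at E = (-53.00, -30.40). That places the tangent points at L = (-63.70, -30.40) on AL and G = (-53.00, -41.10) on GU. Then |FL| = |L − F| = 70.58.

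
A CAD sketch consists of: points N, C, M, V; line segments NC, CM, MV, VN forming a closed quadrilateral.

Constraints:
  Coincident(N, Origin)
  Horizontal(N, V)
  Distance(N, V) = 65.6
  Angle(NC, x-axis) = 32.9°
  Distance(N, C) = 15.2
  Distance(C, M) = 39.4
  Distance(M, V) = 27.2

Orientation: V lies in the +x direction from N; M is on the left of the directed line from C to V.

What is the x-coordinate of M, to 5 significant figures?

49.670

Checks: |CM| = 39.40 ✓; |MV| = 27.20 ✓.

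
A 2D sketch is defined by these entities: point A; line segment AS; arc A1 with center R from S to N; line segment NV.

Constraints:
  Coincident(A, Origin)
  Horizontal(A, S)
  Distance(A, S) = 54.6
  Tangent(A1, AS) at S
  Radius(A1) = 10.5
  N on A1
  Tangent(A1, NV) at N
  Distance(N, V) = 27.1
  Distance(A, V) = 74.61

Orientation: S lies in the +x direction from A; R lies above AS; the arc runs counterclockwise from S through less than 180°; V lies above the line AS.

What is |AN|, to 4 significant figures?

65.99

A is at the origin; A and S share the same y with |AS| = 54.6 and S on the +x side, so S = (54.60, 0.000). Since A1 is tangent to AS there, RS ⟂ AS, so R = S + (0, 10.5) = (54.60, 10.50). Since RN ⟂ NV (tangency), |RV| = √(10.5² + 27.1²) = 29.06 regardless of where N sits on A1. So V lies on both circle(A, 74.61) and circle(R, 29.06); the above-AS intersection is V = (64.26, 37.91). N is the foot of the tangent from V: N = (65.10, 10.82).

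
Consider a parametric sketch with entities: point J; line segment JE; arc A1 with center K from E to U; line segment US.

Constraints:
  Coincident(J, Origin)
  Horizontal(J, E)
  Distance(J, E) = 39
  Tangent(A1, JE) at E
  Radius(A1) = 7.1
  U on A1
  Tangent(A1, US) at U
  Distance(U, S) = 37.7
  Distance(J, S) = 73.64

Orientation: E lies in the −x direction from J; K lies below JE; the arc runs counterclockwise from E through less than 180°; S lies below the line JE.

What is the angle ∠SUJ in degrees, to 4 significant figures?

124.9°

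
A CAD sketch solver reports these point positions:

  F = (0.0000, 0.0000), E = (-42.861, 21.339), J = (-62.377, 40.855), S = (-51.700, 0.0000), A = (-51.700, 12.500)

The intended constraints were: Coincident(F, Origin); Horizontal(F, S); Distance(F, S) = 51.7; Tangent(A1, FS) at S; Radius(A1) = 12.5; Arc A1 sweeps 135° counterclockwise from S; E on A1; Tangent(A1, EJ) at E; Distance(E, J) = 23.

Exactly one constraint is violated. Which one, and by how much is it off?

Distance(E, J) = 23 — off by 4.60.

F = (0.00, 0.00) ✓; F.y = 0.00, S.y = 0.00 ✓; |FS| = 51.70 ✓; ∠(AS, SF) = 90.00° ✓; |AS| = 12.50 ✓; bearing(A→E) − bearing(A→S) = 135.0° ✓; |AE| = 12.50 ✓; ∠(AE, EJ) = 90.00° ✓; |EJ| = 27.60 ✗.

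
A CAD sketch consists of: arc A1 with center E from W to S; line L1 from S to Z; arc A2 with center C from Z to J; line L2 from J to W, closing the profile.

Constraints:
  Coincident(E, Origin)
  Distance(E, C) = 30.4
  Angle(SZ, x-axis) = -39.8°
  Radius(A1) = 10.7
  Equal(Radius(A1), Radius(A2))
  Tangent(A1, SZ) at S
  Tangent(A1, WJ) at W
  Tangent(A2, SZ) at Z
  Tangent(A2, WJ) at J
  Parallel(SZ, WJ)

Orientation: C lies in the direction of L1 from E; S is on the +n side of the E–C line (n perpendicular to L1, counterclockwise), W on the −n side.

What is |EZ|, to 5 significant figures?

32.228

The slot axis is L1's direction at -39.8°, so u = (cos -39.8°, sin -39.8°) = (0.76828, -0.64011) and n = (−sin -39.8°, cos -39.8°) = (0.64011, 0.76828). E is at the origin and C lies 30.4 along u from E, so C = 30.4·u = (23.356, -19.459). Tangency of A1 to both parallel lines with radius 10.7 puts S and W at E ± 10.7·n: S = (6.8492, 8.2206), W = (-6.8492, -8.2206). Equal radii place Z and J the same way about C: Z = C + 10.7·n = (30.205, -11.239), J = C − 10.7·n = (16.507, -27.680). Then |EZ| = |Z − E| = 32.228.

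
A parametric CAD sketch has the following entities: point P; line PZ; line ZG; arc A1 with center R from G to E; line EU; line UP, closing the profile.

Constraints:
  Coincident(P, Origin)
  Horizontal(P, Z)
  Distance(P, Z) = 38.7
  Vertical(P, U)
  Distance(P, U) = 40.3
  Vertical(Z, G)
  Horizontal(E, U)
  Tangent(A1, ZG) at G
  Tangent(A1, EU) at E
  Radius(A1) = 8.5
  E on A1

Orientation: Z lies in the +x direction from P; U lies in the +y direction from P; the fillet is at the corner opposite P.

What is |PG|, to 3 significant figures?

50.1

The virtual corner opposite P is at (38.7, 40.3). Since A1 is tangent to ZG there, RG ⟂ ZG and since A1 is tangent to EU there, RE ⟂ EU, with radius 8.5, so the center R sits 8.5 in from both sides at R = (30.2, 31.8). That places the tangent points at G = (38.7, 31.8) on ZG and E = (30.2, 40.3) on EU. Then |PG| = |G − P| = 50.1.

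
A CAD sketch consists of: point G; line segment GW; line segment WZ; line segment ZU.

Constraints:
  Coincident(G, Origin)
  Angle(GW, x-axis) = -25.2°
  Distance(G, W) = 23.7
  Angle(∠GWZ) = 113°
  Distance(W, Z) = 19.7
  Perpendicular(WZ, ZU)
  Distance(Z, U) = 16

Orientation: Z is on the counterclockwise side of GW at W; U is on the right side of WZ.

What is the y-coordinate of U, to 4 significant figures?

-8.888

∠GWZ = 113.0°, so WZ runs at -25.2° + (180° − 113.0°) = 41.80° from the x-axis; with |WZ| = 19.7, Z = W + 19.7·(cos 41.80°, sin 41.80°) = (36.13, 3.040). WZ is perpendicular to ZU; with |ZU| = 16.0 on the right of WZ, U = Z + 16.0·(0.6665, -0.7455) = (46.79, -8.888). So U.y = -8.888.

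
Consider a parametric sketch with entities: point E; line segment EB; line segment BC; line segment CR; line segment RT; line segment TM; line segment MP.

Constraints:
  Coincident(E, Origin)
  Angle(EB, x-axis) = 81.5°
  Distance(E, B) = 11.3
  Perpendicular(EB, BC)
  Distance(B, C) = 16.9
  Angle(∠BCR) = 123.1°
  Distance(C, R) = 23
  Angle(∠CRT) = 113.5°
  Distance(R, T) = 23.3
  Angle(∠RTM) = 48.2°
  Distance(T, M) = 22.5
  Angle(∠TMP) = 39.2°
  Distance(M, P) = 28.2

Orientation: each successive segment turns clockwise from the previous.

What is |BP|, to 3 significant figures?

47.5

E is at the origin; EB runs at 81.5° with length 11.3, so B = (1.67, 11.2). EB is perpendicular to BC, so BC runs at -8.50°; with |BC| = 16.9, C = (18.4, 8.68). ∠BCR = 123.1° gives CR at -65.4° from the x-axis; with |CR| = 23.0, R = (28.0, -12.2). ∠CRT = 113.5° gives RT at -132° from the x-axis; with |RT| = 23.3, T = (12.4, -29.6). ∠RTM = 48.2° gives TM at 96.3° from the x-axis; with |TM| = 22.5, M = (9.93, -7.21). ∠TMP = 39.2° gives MP at -44.5° from the x-axis; with |MP| = 28.2, P = (30.0, -27.0). Then |BP| = |P − B| = 47.5.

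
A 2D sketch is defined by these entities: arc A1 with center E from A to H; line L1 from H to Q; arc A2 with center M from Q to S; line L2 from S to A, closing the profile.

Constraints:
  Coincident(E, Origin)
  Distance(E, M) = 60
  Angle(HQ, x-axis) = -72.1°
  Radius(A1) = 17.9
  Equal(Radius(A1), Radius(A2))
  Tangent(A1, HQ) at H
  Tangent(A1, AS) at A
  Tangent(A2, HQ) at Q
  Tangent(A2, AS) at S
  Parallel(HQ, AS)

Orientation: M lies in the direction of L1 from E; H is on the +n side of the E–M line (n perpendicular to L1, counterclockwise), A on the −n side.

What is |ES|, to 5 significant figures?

62.613

The slot axis is L1's direction at -72.1°, so u = (cos -72.1°, sin -72.1°) = (0.30736, -0.95159) and n = (−sin -72.1°, cos -72.1°) = (0.95159, 0.30736). E is at the origin and M lies 60.0 along u from E, so M = 60.0·u = (18.441, -57.096). Tangency of A1 to both parallel lines with radius 17.9 puts H and A at E ± 17.9·n: H = (17.034, 5.5017), A = (-17.034, -5.5017). Equal radii place Q and S the same way about M: Q = M + 17.9·n = (35.475, -51.594), S = M − 17.9·n = (1.4079, -62.597). Then |ES| = |S − E| = 62.613.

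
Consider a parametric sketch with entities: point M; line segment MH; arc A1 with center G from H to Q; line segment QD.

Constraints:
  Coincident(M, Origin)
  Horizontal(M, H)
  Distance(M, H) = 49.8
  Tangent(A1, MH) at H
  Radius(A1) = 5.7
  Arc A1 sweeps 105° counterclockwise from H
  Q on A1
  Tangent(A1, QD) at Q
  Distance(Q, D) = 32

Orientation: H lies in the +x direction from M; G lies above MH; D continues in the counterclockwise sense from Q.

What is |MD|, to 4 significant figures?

60.51

On A1, H sits at bearing -90° from G; a 105° counterclockwise sweep puts Q at bearing 15°, so Q = G + 5.7·(cos 15°, sin 15°) = (55.31, 7.175). Since A1 is tangent to QD there, GQ ⟂ QD, so QD runs along (−sin 15°, cos 15°); with |QD| = 32.0, D = (47.02, 38.08). Then |MD| = |D − M| = 60.51.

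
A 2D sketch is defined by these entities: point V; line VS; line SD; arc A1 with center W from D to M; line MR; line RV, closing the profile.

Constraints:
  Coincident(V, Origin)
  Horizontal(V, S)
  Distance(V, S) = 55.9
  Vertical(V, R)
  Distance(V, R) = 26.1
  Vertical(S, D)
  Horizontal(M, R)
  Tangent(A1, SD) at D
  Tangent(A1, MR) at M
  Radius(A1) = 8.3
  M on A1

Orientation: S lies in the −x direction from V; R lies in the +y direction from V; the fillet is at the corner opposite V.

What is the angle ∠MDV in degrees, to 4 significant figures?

62.66°

V is at the origin; VS is horizontal with |VS| = 55.9 and S on the −x side, so S = (-55.90, 0.000). VR is vertical with |VR| = 26.1 and R on the +y side, so R = (0.000, 26.10). The virtual corner opposite V is at (-55.90, 26.10). Tangency of A1 to SD means the radius WD is perpendicular to SD and A1 meets MR tangentially, so WM is at right angles to MR, with radius 8.3, so the center W sits 8.3 in from both sides at W = (-47.60, 17.80). That places the tangent points at D = (-55.90, 17.80) on SD and M = (-47.60, 26.10) on MR. Then cos ∠MDV = DM·DV / (|DM||DV|), giving 62.66°.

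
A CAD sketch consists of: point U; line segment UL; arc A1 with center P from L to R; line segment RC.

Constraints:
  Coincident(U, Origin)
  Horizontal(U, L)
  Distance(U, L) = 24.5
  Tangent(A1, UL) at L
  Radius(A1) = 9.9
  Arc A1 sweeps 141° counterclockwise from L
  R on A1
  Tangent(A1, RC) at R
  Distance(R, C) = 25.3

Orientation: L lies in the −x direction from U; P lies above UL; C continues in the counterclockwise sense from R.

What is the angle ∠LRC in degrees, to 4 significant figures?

109.5°

U is at the origin; UL is horizontal with |UL| = 24.5 and L on the −x side, so L = (-24.50, 0.000). Since A1 is tangent to UL there, PL ⟂ UL, so P = L + (0, 9.9) = (-24.50, 9.900). On A1, L sits at bearing -90° from P; a 141° counterclockwise sweep puts R at bearing 51°, so R = P + 9.9·(cos 51°, sin 51°) = (-18.27, 17.59). A1 meets RC tangentially, so PR is at right angles to RC, so RC runs along (−sin 51°, cos 51°); with |RC| = 25.3, C = (-37.93, 33.52). Then cos ∠LRC = RL·RC / (|RL||RC|), giving 109.5°.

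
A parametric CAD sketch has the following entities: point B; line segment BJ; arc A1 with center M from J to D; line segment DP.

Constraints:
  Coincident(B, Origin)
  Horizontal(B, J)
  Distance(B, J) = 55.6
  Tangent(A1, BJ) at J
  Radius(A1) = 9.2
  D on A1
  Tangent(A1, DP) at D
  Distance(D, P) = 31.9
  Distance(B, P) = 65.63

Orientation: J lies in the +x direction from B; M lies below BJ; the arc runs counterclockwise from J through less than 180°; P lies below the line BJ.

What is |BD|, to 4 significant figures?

47.61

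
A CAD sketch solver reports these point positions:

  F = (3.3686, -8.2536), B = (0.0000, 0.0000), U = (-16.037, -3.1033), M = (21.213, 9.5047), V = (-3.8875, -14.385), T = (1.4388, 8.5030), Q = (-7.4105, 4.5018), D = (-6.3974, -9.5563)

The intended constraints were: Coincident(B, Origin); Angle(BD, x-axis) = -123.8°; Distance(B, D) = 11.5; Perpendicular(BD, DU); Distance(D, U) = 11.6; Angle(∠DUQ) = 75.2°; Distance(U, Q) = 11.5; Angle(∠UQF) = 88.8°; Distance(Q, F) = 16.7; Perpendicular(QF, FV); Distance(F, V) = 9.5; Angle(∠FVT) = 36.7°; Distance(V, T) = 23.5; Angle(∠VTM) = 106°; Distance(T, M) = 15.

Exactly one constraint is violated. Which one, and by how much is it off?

Distance(T, M) = 15 — off by 4.80.

B = (0.00, 0.00) ✓; BD at -123.8° ✓; |BD| = 11.50 ✓; ∠(BD, DU) = 90.00° ✓; |DU| = 11.60 ✓; ∠DUQ = 75.20° ✓; |UQ| = 11.50 ✓; ∠UQF = 88.80° ✓; |QF| = 16.70 ✓; ∠(QF, FV) = 90.00° ✓; |FV| = 9.500 ✓; ∠FVT = 36.70° ✓; |VT| = 23.50 ✓; ∠VTM = 106.0° ✓; |TM| = 19.80 ✗.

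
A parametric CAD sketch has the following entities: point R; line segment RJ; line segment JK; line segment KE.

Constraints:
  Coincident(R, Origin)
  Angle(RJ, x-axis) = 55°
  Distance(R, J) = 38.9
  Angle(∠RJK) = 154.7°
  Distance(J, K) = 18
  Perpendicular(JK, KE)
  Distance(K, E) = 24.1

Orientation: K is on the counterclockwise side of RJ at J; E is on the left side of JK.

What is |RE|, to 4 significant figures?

53.69

∠RJK = 154.7°, so JK runs at 55.0° + (180° − 154.7°) = 80.30° from the x-axis; with |JK| = 18.0, K = J + 18.0·(cos 80.30°, sin 80.30°) = (25.34, 49.61). The perpendicularity gives KE at right angles to JK; with |KE| = 24.1 on the left of JK, E = K + 24.1·(-0.9857, 0.1685) = (1.589, 53.67). Then |RE| = |E − R| = 53.69.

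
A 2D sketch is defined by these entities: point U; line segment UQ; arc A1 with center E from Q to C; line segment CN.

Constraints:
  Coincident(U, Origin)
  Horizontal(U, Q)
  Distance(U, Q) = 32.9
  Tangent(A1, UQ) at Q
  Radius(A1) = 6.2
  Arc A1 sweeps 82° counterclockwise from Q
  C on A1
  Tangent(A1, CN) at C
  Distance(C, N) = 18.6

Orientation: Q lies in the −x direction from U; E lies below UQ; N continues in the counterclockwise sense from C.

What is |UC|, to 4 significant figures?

39.40

U is at the origin; U and Q share the same y with |UQ| = 32.9 and Q on the −x side, so Q = (-32.90, 0.000). The tangent condition forces EQ to be normal to UQ, so E = Q + (0, -6.2) = (-32.90, -6.200). On A1, Q sits at bearing 90° from E; an 82° counterclockwise sweep puts C at bearing 172°, so C = E + 6.2·(cos 172°, sin 172°) = (-39.04, -5.337). Then |UC| = |C − U| = 39.40.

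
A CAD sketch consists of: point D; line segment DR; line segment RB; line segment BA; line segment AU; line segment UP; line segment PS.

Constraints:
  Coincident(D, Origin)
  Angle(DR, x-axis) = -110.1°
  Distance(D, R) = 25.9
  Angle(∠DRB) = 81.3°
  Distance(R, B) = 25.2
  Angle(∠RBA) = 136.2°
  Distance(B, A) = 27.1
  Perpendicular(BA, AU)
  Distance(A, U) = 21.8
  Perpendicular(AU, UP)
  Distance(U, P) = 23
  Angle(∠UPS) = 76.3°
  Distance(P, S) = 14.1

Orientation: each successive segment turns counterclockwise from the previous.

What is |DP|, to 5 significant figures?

11.541

D is at the origin; DR runs at -110.1° with length 25.9, so R = (-8.9008, -24.323). ∠DRB = 81.3° gives RB at -11.400° from the x-axis; with |RB| = 25.2, B = (15.802, -29.304). ∠RBA = 136.2° gives BA at 32.400° from the x-axis; with |BA| = 27.1, A = (38.683, -14.783). The perpendicularity gives AU at right angles to BA, so AU runs at 122.40°; with |AU| = 21.8, U = (27.002, 3.6237). AU is perpendicular to UP, so UP runs at -147.60°; with |UP| = 23.0, P = (7.5828, -8.7003). Then |DP| = |P − D| = 11.541.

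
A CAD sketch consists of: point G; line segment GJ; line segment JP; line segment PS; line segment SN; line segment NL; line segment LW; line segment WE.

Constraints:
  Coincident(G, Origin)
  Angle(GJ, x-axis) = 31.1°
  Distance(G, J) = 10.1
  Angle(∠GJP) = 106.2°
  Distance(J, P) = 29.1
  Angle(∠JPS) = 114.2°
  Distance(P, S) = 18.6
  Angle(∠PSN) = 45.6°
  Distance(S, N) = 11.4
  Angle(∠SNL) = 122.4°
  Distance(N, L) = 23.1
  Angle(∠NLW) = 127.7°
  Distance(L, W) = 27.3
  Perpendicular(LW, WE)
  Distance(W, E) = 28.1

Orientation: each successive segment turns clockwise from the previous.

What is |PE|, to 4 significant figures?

33.48

G is at the origin; GJ runs at 31.1° with length 10.1, so J = (8.648, 5.217). ∠GJP = 106.2° gives JP at -42.70° from the x-axis; with |JP| = 29.1, P = (30.03, -14.52). ∠JPS = 114.2° gives PS at -108.5° from the x-axis; with |PS| = 18.6, S = (24.13, -32.16). ∠PSN = 45.6° gives SN at 117.1° from the x-axis; with |SN| = 11.4, N = (18.94, -22.01). ∠SNL = 122.4° gives NL at 59.50° from the x-axis; with |NL| = 23.1, L = (30.66, -2.104). ∠NLW = 127.7° gives LW at 7.200° from the x-axis; with |LW| = 27.3, W = (57.75, 1.317). LW ⟂ WE, so WE runs at -82.80°; with |WE| = 28.1, E = (61.27, -26.56). Then |PE| = |E − P| = 33.48.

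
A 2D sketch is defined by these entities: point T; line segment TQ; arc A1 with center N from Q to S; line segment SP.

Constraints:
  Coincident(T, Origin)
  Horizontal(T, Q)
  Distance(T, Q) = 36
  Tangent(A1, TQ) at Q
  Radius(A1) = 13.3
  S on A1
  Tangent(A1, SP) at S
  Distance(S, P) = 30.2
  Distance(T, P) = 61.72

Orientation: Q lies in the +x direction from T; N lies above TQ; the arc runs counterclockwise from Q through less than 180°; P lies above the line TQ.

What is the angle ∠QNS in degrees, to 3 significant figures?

105°

T is at the origin; TQ is horizontal with |TQ| = 36.0 and Q on the +x side, so Q = (36.0, 0.00). Tangency of A1 to TQ means the radius NQ is perpendicular to TQ, so N = Q + (0, 13.3) = (36.0, 13.3). Since NS ⟂ SP (tangency), |NP| = √(13.3² + 30.2²) = 33.0 regardless of where S sits on A1. So P lies on both circle(T, 61.72) and circle(N, 33.0); the above-TQ intersection is P = (41.3, 45.9). S is the foot of the tangent from P: S = (48.9, 16.6).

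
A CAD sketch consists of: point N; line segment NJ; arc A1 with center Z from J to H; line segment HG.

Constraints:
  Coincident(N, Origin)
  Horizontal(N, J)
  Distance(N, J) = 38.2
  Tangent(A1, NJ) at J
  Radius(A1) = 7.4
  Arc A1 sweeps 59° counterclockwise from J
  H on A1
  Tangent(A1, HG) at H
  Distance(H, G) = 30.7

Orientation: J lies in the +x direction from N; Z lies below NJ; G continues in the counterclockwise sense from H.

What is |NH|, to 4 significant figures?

32.06

N is at the origin; N and J share the same y with |NJ| = 38.2 and J on the +x side, so J = (38.20, 0.000). Since A1 is tangent to NJ there, ZJ ⟂ NJ, so Z = J + (0, -7.4) = (38.20, -7.400). On A1, J sits at bearing 90° from Z; a 59° counterclockwise sweep puts H at bearing 149°, so H = Z + 7.4·(cos 149°, sin 149°) = (31.86, -3.589). Then |NH| = |H − N| = 32.06.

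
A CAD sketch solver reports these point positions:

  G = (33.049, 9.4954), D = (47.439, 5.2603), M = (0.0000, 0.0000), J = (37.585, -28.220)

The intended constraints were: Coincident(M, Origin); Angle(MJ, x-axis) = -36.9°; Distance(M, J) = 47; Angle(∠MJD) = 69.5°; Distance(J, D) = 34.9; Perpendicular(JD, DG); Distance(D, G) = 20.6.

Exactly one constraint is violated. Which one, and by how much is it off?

Distance(D, G) = 20.6 — off by 5.60.

M = (0.00, 0.00) ✓; MJ at -36.90° ✓; |MJ| = 47.00 ✓; ∠MJD = 69.50° ✓; |JD| = 34.90 ✓; ∠(JD, DG) = 90.00° ✓; |DG| = 15.00 ✗.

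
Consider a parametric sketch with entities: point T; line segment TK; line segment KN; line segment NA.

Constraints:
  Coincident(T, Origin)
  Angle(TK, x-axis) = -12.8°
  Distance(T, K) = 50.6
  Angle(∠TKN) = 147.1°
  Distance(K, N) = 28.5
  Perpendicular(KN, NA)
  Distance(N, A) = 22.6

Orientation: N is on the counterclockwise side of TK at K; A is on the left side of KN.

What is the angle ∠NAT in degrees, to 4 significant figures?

93.94°

T is at the origin; TK runs at -12.8° with length 50.6, so K = 50.6·(cos -12.8°, sin -12.8°) = (49.34, -11.21). ∠TKN = 147.1°, so KN runs at -12.8° + (180° − 147.1°) = 20.10° from the x-axis; with |KN| = 28.5, N = K + 28.5·(cos 20.10°, sin 20.10°) = (76.11, -1.416). KN is perpendicular to NA; with |NA| = 22.6 on the left of KN, A = N + 22.6·(-0.3437, 0.9391) = (68.34, 19.81). Then cos ∠NAT = AN·AT / (|AN||AT|), giving 93.94°.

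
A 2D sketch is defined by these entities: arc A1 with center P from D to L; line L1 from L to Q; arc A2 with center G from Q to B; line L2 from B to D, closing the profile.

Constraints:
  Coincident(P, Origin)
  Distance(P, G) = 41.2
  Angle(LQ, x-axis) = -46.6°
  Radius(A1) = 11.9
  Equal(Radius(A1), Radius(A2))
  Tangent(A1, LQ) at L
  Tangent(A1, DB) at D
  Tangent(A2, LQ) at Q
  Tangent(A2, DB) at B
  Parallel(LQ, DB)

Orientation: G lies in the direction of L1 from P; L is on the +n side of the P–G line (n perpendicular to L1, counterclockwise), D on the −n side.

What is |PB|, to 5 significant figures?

42.884

The slot axis is L1's direction at -46.6°, so u = (cos -46.6°, sin -46.6°) = (0.68709, -0.72657) and n = (−sin -46.6°, cos -46.6°) = (0.72657, 0.68709). P is at the origin and G lies 41.2 along u from P, so G = 41.2·u = (28.308, -29.935). Tangency of A1 to both parallel lines with radius 11.9 puts L and D at P ± 11.9·n: L = (8.6462, 8.1763), D = (-8.6462, -8.1763). Equal radii place Q and B the same way about G: Q = G + 11.9·n = (36.954, -21.759), B = G − 11.9·n = (19.662, -38.111). Then |PB| = |B − P| = 42.884.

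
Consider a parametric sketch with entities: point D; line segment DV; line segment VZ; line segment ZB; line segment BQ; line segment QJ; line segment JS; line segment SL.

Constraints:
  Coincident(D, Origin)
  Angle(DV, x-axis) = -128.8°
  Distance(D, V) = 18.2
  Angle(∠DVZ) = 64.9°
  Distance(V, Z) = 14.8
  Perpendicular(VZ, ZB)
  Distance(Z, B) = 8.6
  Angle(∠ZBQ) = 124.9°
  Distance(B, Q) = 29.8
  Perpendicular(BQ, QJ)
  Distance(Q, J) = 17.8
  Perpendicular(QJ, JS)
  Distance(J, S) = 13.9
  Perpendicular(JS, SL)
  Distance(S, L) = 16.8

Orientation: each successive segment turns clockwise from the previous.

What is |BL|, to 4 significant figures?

15.93

D is at the origin; DV runs at -128.8° with length 18.2, so V = (-11.40, -14.18). ∠DVZ = 64.9° gives VZ at 116.1° from the x-axis; with |VZ| = 14.8, Z = (-17.92, -0.8931). VZ is perpendicular to ZB, so ZB runs at 26.10°; with |ZB| = 8.6, B = (-10.19, 2.890). ∠ZBQ = 124.9° gives BQ at -29.00° from the x-axis; with |BQ| = 29.8, Q = (15.87, -11.56). The perpendicularity gives QJ at right angles to BQ, so QJ runs at -119.0°; with |QJ| = 17.8, J = (7.242, -27.13). The perpendicularity gives JS at right angles to QJ, so JS runs at 151.0°; with |JS| = 13.9, S = (-4.915, -20.39). JS is perpendicular to SL, so SL runs at 61.00°; with |SL| = 16.8, L = (3.229, -5.693). Then |BL| = |L − B| = 15.93.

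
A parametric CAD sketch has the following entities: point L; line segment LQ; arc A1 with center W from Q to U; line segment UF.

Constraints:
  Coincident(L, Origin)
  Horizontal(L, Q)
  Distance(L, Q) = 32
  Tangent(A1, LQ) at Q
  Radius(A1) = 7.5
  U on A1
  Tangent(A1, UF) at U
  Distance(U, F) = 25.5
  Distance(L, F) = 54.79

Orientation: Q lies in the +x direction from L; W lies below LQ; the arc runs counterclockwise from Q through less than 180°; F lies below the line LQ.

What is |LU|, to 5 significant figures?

29.890

Checks: |WU| = 7.500 ✓; ∠(WU, UF) = 90.00° ✓; |UF| = 25.50 ✓; |LF| = 54.79 ✓.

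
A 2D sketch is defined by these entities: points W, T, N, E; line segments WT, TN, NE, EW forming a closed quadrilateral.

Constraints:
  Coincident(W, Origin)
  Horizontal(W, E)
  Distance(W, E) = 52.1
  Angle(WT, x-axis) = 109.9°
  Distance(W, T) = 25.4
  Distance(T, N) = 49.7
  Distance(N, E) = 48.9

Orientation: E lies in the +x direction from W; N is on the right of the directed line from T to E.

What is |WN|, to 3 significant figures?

24.3

W is at the origin; W and E share the same y with |WE| = 52.1 and E in +x, so E = (52.1, 0). WT runs at 109.9° with |WT| = 25.4, so T = (-8.65, 23.9). N is determined by |TN| = 49.7 and |NE| = 48.9 together: it lies at the intersection of circle(T, 49.7) and circle(E, 48.9). With |TE| = 65.3, the foot of the radical line on TE is 33.2 from T and the perpendicular offset is √(49.7² − 33.2²) = 36.9. Taking the right-of-TE solution: N = (8.77, -22.7).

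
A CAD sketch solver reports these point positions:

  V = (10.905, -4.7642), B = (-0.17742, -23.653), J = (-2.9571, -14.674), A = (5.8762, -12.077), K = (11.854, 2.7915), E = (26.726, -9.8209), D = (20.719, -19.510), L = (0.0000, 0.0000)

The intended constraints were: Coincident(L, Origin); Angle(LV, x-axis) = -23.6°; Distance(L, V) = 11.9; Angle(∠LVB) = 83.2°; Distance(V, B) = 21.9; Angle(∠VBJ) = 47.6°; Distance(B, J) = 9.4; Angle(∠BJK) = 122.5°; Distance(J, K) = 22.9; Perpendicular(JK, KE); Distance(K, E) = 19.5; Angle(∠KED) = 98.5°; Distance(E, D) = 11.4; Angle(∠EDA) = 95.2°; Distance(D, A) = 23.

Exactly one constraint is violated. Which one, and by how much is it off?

Distance(D, A) = 23 — off by 6.40.

L = (0.00, 0.00) ✓; LV at -23.60° ✓; |LV| = 11.90 ✓; ∠LVB = 83.20° ✓; |VB| = 21.90 ✓; ∠VBJ = 47.60° ✓; |BJ| = 9.399 ✓; ∠BJK = 122.5° ✓; |JK| = 22.90 ✓; ∠(JK, KE) = 90.00° ✓; |KE| = 19.50 ✓; ∠KED = 98.50° ✓; |ED| = 11.40 ✓; ∠EDA = 95.20° ✓; |DA| = 16.60 ✗.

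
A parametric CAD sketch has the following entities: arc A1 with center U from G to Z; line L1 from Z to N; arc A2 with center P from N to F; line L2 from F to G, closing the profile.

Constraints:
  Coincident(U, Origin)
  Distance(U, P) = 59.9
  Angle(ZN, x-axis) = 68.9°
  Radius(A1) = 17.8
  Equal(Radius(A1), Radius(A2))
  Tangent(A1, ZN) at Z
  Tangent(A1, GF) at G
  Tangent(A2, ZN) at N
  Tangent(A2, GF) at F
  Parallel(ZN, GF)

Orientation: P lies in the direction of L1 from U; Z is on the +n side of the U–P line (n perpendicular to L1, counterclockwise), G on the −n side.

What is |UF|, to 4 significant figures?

62.49

Tangency of A1 to both parallel lines with radius 17.8 puts Z and G at U ± 17.8·n: Z = (-16.61, 6.408), G = (16.61, -6.408). Equal radii place N and F the same way about P: N = P + 17.8·n = (4.957, 62.29), F = P − 17.8·n = (38.17, 49.48). Then |UF| = |F − U| = 62.49.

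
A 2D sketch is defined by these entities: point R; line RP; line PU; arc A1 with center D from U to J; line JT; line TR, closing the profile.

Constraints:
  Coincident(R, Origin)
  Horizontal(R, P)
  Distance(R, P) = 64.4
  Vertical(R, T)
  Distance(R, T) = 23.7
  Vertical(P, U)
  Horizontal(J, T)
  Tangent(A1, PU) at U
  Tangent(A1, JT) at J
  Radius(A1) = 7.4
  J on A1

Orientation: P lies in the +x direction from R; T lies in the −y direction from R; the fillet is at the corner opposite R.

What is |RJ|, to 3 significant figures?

61.7

R is at the origin; R and P share the same y with |RP| = 64.4 and P on the +x side, so P = (64.4, 0.00). RT is vertical with |RT| = 23.7 and T on the −y side, so T = (0.00, -23.7). The virtual corner opposite R is at (64.4, -23.7). Since A1 is tangent to PU there, DU ⟂ PU and the tangent condition forces DJ to be normal to JT, with radius 7.4, so the center D sits 7.4 in from both sides at D = (57.0, -16.3). That places the tangent points at U = (64.4, -16.3) on PU and J = (57.0, -23.7) on JT. Then |RJ| = |J − R| = 61.7.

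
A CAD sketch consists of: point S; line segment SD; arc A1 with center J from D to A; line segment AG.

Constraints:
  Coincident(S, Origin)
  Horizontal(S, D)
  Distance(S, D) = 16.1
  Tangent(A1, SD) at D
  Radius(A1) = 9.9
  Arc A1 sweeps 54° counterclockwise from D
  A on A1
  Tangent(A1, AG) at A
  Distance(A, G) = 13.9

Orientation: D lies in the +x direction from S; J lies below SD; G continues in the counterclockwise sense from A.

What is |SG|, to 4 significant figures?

15.33

On A1, D sits at bearing 90° from J; a 54° counterclockwise sweep puts A at bearing 144°, so A = J + 9.9·(cos 144°, sin 144°) = (8.091, -4.081). A1 meets AG tangentially, so JA is at right angles to AG, so AG runs along (−sin 144°, cos 144°); with |AG| = 13.9, G = (-0.07948, -15.33). Then |SG| = |G − S| = 15.33.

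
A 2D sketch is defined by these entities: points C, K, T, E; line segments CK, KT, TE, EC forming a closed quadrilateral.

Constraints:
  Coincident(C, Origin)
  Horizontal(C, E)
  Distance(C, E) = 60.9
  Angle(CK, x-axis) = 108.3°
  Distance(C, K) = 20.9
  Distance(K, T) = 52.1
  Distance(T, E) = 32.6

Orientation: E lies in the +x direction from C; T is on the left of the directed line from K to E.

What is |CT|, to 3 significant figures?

53.1

Checks: |KT| = 52.10 ✓; |TE| = 32.60 ✓.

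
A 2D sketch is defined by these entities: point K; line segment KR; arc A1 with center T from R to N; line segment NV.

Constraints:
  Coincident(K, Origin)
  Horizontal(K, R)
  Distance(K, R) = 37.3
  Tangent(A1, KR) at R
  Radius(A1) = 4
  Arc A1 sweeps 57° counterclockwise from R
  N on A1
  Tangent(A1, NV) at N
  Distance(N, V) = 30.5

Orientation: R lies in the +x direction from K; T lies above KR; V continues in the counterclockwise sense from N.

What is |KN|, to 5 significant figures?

40.695

The tangent condition forces TR to be normal to KR, so T = R + (0, 4) = (37.300, 4.0000). On A1, R sits at bearing -90° from T; a 57° counterclockwise sweep puts N at bearing -33°, so N = T + 4.0·(cos -33°, sin -33°) = (40.655, 1.8214). Then |KN| = |N − K| = 40.695.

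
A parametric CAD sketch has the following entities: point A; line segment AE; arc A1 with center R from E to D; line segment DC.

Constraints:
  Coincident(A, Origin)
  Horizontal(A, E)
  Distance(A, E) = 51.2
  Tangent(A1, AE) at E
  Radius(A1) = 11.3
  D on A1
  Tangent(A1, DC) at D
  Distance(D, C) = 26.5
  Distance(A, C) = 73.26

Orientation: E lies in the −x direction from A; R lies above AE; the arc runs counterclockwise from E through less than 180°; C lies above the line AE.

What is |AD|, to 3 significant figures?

47.7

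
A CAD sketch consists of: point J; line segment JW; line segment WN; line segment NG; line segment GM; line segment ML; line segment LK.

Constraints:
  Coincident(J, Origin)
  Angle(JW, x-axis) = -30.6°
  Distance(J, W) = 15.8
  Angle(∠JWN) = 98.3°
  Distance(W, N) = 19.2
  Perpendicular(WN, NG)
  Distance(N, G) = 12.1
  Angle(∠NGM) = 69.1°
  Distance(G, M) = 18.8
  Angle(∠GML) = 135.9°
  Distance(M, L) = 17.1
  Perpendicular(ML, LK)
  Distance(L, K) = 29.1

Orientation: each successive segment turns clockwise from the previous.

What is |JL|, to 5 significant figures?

25.951

J is at the origin; JW runs at -30.6° with length 15.8, so W = (13.600, -8.0429). ∠JWN = 98.3° gives WN at -112.30° from the x-axis; with |WN| = 19.2, N = (6.3142, -25.807). The perpendicularity gives NG at right angles to WN, so NG runs at 157.70°; with |NG| = 12.1, G = (-4.8809, -21.215). ∠NGM = 69.1° gives GM at 46.800° from the x-axis; with |GM| = 18.8, M = (7.9886, -7.5109). ∠GML = 135.9° gives ML at 2.7000° from the x-axis; with |ML| = 17.1, L = (25.070, -6.7053). Then |JL| = |L − J| = 25.951.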